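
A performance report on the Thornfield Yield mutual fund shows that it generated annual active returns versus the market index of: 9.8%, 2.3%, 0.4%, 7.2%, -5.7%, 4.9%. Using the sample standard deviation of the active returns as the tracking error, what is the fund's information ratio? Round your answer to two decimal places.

Mean return μ = 18.90 / 6 = 3.1500%
Σ(r − μ)² = (9.8 − 3.1500)² + (2.3 − 3.1500)² + … = 150.2950
sample σ = √(150.2950 / 5) = √30.0590 = 5.4826%
IR = μ / tracking error = 3.1500 / 5.4826 = 0.5745

0.57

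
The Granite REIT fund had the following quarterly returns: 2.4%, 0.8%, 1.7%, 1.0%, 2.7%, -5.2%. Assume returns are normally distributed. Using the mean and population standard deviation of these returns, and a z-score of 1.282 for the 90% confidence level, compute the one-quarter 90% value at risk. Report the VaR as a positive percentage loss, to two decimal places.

r̄ = (2.4 + 0.8 + 1.7 + 1 + 2.7 − 5.2) / 6 = 0.5667%
Population σ = √[Σ(r − r̄)² / 6] = √[42.6933 / 6] = √7.1156 = 2.6675%
VaR = −(r̄ − z·σ) = −(0.5667 − 1.282 × 2.6675) = −(-2.8530) = 2.8530%

2.85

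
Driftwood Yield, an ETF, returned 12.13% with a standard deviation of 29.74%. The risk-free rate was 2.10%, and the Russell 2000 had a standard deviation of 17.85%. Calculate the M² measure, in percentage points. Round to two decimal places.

8.12

Sharpe = (Rp − Rf) / σp = (12.13% − 2.10%) / 29.74% = 0.3373
M² = Rf + Sharpe × σm = 2.10% + 0.3373 × 17.85% = 8.1208%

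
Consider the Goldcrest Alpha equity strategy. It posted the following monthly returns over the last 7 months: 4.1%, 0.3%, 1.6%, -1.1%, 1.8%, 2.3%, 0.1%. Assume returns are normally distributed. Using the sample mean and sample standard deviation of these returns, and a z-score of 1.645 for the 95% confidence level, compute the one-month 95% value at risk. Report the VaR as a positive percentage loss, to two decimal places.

1.50

r̄ = (4.1 + 0.3 + 1.6 − 1.1 + 1.8 + 2.3 + 0.1) / 7 = 9.10 / 7 = 1.3000%
Σ(r − r̄)² = 17.3800; sample σ = √(17.3800/6) = 1.7020%
VaR = −(r̄ − z·σ) = −(1.3000 − 1.645 × 1.7020) = −(-1.4998) = 1.4998%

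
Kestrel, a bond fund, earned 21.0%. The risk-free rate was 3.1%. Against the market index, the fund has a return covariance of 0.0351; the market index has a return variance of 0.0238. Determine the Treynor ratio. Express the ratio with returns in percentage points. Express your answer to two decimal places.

β = Cov / Var = 0.0351 / 0.0238 = 1.4748
Treynor = (Rp − Rf) / β = (21.0% − 3.1%) / 1.4748 = 17.90 / 1.4748 = 12.1372

12.14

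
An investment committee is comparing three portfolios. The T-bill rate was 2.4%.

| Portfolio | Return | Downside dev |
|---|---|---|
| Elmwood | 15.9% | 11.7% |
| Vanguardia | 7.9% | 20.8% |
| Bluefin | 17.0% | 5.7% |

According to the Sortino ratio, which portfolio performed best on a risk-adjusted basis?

Bluefin

Elmwood: Sortino ratio = (15.9% − 2.4%) / 11.7% = 1.154
Vanguardia: Sortino ratio = (7.9% − 2.4%) / 20.8% = 0.264
Bluefin: Sortino ratio = (17.0% − 2.4%) / 5.7% = 2.561
Highest: Bluefin (2.561).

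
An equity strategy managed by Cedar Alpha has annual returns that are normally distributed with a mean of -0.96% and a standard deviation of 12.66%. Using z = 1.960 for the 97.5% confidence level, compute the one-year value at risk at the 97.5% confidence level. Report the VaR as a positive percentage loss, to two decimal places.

VaR (as % loss) = −(μ − z·σ) = −(-0.96% − 1.960 × 12.66%) = −(-25.7736%) = 25.7736%

25.77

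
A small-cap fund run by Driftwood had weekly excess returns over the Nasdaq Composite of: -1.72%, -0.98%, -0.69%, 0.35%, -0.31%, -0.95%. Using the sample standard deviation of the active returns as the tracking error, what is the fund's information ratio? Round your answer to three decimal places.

-1.027

Mean return r̄ = -4.300 / 6 = -0.7167%
Σ(r − r̄)² = 2.4343; sample σ = √(2.4343/5) = 0.6978%
IR = r̄ / tracking error = -0.7167 / 0.6978 = -1.0271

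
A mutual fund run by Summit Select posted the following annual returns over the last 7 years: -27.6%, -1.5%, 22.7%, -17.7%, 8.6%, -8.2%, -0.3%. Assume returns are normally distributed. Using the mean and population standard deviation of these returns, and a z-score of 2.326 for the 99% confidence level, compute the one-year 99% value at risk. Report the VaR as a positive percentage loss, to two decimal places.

39.16

Mean return r̄ = -24.00 / 7 = -3.4286%
Σ(r − r̄)² = (-27.6 − (-3.4286))² + (-1.5 − (-3.4286))² + (22.7 − (-3.4286))² + … = 1651.5943
population σ = √(1651.5943 / 7) = √235.9420 = 15.3604%
VaR = −(r̄ − z·σ) = −(-3.4286 − 2.326 × 15.3604) = −(-39.1569) = 39.1569%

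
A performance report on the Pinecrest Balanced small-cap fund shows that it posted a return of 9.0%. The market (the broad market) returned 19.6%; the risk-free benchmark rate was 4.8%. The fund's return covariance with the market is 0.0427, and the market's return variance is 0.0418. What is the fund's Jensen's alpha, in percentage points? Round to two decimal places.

-10.92

β = Cov / Var = 0.0427 / 0.0418 = 1.0215
E[R] = Rf + β(Rm − Rf) = 4.8% + 1.0215 × (19.6% − 4.8%) = 19.9182%
α = Rp − E[R] = 9.0% − 19.9182% = -10.9182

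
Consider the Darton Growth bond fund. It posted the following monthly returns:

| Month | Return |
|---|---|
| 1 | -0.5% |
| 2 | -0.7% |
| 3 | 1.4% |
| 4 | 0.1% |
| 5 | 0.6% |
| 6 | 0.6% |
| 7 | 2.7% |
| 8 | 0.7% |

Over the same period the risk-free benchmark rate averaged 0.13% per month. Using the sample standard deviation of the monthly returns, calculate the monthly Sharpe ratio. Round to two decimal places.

0.45

r̄ = (-0.5 − 0.7 + 1.4 + 0.1 + 0.6 + 0.6 + 2.7 + 0.7) / 8 = 0.6125%
Σ(r − r̄)² = (-0.5 − 0.6125)² + (-0.7 − 0.6125)² + (1.4 − 0.6125)² + … = 8.2088
sample σ = √(8.2088 / 7) = √1.1727 = 1.0829%
Sharpe = (r̄ − rf) / σ = (0.6125 − 0.13) / 1.0829 = 0.4825 / 1.0829 = 0.4456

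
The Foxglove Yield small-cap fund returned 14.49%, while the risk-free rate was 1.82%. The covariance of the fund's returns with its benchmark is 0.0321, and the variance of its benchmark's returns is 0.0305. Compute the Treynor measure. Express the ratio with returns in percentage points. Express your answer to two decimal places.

β = Cov / Var = 0.0321 / 0.0305 = 1.0525
Treynor = (Rp − Rf) / β = (14.49% − 1.82%) / 1.0525 = 12.67 / 1.0525 = 12.0380

12.04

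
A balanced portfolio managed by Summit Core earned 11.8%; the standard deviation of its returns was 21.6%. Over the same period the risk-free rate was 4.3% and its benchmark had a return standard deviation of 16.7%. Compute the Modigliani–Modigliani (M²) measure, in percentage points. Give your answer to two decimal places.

10.10

Sharpe = (Rp − Rf) / σp = (11.8% − 4.3%) / 21.6% = 0.3472
M² = Rf + Sharpe × σm = 4.3% + 0.3472 × 16.7% = 10.0982%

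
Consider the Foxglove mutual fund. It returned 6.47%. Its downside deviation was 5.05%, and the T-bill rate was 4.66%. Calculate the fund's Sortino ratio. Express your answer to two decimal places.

0.36

Sortino = (Rp − Rf) / σd = (6.47% − 4.66%) / 5.05% = 1.81% / 5.05% = 0.3584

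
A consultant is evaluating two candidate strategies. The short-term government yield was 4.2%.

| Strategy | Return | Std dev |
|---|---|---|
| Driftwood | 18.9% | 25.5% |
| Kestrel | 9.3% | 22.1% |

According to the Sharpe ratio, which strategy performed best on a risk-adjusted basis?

Driftwood

Driftwood: Sharpe ratio = (18.9% − 4.2%) / 25.5% = 0.576
Kestrel: Sharpe ratio = (9.3% − 4.2%) / 22.1% = 0.231
Highest: Driftwood (0.576).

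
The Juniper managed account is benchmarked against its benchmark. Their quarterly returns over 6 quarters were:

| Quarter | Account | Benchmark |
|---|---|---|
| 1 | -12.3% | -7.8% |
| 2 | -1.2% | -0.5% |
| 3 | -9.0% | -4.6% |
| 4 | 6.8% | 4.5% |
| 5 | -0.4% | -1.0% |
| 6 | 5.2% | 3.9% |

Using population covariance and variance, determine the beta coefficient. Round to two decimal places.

1.58

r̄p = -1.8167%,  r̄m = -0.9167%
Cov = Σ(rp − r̄p)(rm − r̄m) / 6 = 29.8714
Var(rm) = Σ(rm − r̄m)² / 6 = 18.9447
β = Cov / Var = 29.8714 / 18.9447 = 1.5768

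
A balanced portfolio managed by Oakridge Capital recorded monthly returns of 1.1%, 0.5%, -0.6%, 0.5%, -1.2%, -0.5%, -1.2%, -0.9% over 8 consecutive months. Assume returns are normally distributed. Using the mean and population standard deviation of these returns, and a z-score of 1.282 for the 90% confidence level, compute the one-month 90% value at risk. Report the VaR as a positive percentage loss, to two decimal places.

Mean return μ = -2.30 / 8 = -0.2875%
Population std dev = √[5.3488 / 8] = 0.8177%
VaR = −(μ − z·σ) = −(-0.2875 − 1.282 × 0.8177) = −(-1.3358) = 1.3358%

1.34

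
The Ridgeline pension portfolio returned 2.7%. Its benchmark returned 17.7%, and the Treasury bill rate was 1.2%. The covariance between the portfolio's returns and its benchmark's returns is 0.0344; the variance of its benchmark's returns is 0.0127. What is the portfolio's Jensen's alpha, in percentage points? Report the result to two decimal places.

-43.19

β = Cov / Var = 0.0344 / 0.0127 = 2.7087
E[R] = Rf + β(Rm − Rf) = 1.2% + 2.7087 × (17.7% − 1.2%) = 45.8936%
α = Rp − E[R] = 2.7% − 45.8936% = -43.1936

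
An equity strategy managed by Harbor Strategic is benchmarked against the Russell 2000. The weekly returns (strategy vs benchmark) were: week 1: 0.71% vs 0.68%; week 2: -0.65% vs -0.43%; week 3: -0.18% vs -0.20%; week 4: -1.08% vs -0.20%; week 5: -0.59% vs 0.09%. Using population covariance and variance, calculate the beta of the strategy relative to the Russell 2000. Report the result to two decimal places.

1.28

r̄p = -0.3580%,  r̄m = -0.0120%
Cov = Σ(rp − r̄p)(rm − r̄m) / 5 = 0.1879
Var(rm) = Σ(rm − r̄m)² / 5 = 0.1469
β = Cov / Var = 0.1879 / 0.1469 = 1.2791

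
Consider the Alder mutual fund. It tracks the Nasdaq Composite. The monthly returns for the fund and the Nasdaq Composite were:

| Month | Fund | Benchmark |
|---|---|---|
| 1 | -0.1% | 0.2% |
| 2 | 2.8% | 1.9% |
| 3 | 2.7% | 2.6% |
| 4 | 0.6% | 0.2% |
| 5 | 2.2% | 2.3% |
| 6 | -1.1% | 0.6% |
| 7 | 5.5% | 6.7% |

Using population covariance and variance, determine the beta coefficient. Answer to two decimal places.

r̄p = 1.8000%,  r̄m = 2.0714%
Cov = Σ(rp − r̄p)(rm − r̄m) / 7 = 3.9414
Var(rm) = Σ(rm − r̄m)² / 7 = 4.4220
β = Cov / Var = 3.9414 / 4.4220 = 0.8913

0.89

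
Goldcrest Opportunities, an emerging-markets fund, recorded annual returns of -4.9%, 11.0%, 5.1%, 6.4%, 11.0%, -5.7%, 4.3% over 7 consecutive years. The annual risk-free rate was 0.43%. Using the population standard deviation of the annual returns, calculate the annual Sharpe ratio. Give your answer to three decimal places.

μ = (-4.9 + 11 + 5.1 + 6.4 + 11 − 5.7 + 4.3) / 7 = 27.20 / 7 = 3.8857%
Population std dev = √[278.2686 / 7] = 6.3050%
Sharpe = (μ − rf) / σ = (3.8857 − 0.43) / 6.3050 = 3.4557 / 6.3050 = 0.5481

0.548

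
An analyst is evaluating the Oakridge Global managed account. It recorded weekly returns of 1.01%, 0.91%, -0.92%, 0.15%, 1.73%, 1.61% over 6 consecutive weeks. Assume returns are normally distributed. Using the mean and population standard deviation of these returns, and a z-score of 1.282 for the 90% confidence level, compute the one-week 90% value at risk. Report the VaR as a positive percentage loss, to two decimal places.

r̄ = (1.01 + 0.91 − 0.92 + 0.15 + 1.73 + 1.61) / 6 = 4.490 / 6 = 0.7483%
Population std dev = √[4.9421 / 6] = 0.9076%
VaR = −(r̄ − z·σ) = −(0.7483 − 1.282 × 0.9076) = −(-0.4152) = 0.4152%

0.42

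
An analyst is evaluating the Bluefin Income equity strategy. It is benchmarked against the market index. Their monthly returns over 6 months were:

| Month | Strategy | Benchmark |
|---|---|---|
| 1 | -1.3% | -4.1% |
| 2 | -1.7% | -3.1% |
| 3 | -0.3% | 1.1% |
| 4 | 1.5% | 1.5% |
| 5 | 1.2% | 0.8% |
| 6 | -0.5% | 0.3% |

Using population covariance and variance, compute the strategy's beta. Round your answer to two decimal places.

r̄p = -0.1833%,  r̄m = -0.5833%
Cov = Σ(rp − r̄p)(rm − r̄m) / 6 = 2.1147
Var(rm) = Σ(rm − r̄m)² / 6 = 4.7614
β = Cov / Var = 2.1147 / 4.7614 = 0.4441

0.44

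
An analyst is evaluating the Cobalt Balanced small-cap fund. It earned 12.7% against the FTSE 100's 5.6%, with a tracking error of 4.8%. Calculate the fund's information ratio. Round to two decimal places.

IR = (Rp − Rb) / TE = (12.7% − 5.6%) / 4.8% = 7.10% / 4.8% = 1.4792

1.48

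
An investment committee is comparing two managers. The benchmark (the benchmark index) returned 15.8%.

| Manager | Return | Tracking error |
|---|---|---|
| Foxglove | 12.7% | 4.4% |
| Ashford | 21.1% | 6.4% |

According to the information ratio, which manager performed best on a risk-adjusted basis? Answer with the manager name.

Foxglove: IR = (12.7% − 15.8%) / 4.4% = -0.705
Ashford: IR = (21.1% − 15.8%) / 6.4% = 0.828
Highest: Ashford (0.828).

Ashford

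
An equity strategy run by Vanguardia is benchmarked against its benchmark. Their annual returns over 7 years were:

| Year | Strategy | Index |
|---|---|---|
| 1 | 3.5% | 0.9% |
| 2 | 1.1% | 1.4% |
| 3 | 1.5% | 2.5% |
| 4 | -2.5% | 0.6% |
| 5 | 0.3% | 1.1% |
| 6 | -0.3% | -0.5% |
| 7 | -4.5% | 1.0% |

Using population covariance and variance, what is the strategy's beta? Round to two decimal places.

r̄p = -0.1286%,  r̄m = 1.0000%
Cov = Σ(rp − r̄p)(rm − r̄m) / 7 = 0.5457
Var(rm) = Σ(rm − r̄m)² / 7 = 0.6914
β = Cov / Var = 0.5457 / 0.6914 = 0.7893

0.79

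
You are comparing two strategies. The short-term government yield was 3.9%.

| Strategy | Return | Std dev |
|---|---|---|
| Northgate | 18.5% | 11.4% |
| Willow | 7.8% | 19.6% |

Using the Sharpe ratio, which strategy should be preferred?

Northgate

Northgate: Sharpe ratio = (18.5% − 3.9%) / 11.4% = 1.281
Willow: Sharpe ratio = (7.8% − 3.9%) / 19.6% = 0.199
Highest: Northgate (1.281).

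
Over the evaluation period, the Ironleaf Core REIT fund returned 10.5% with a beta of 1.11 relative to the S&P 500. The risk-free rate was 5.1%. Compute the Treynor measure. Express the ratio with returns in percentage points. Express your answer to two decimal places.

Treynor = (Rp − Rf) / β = (10.5% − 5.1%) / 1.11 = 5.40 / 1.11 = 4.8649

4.86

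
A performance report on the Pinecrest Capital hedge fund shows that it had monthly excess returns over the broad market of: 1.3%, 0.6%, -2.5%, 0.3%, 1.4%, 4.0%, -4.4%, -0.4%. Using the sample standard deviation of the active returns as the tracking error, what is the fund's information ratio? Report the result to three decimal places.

Mean return μ = 0.30 / 8 = 0.0375%
Σ(r − μ)² = (1.3 − 0.0375)² + (0.6 − 0.0375)² + (-2.5 − 0.0375)² + … = 45.8588
sample σ = √(45.8588 / 7) = √6.5513 = 2.5596%
IR = μ / tracking error = 0.0375 / 2.5596 = 0.0147

0.015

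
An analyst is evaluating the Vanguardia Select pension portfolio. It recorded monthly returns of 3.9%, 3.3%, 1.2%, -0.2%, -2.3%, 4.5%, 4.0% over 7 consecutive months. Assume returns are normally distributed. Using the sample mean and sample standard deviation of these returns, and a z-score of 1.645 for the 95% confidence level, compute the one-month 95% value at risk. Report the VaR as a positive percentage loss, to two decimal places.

2.16

r̄ = (3.9 + 3.3 + 1.2 − 0.2 − 2.3 + 4.5 + 4) / 7 = 2.0571%
Σ(r − r̄)² = 39.4971; sample σ = √(39.4971/6) = 2.5657%
VaR = −(r̄ − z·σ) = −(2.0571 − 1.645 × 2.5657) = −(-2.1635) = 2.1635%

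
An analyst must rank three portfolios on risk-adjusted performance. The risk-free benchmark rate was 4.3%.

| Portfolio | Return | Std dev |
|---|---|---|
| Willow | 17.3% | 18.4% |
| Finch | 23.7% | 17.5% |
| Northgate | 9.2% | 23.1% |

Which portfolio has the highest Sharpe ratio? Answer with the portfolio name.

Willow: Sharpe ratio = (17.3% − 4.3%) / 18.4% = 0.707
Finch: Sharpe ratio = (23.7% − 4.3%) / 17.5% = 1.109
Northgate: Sharpe ratio = (9.2% − 4.3%) / 23.1% = 0.212
Highest: Finch (1.109).

Finch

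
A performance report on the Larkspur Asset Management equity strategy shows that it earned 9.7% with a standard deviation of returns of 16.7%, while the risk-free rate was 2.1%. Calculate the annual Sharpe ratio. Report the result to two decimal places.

0.46

Sharpe = (Rp − Rf) / σp = (9.7% − 2.1%) / 16.7% = 7.60% / 16.7% = 0.4551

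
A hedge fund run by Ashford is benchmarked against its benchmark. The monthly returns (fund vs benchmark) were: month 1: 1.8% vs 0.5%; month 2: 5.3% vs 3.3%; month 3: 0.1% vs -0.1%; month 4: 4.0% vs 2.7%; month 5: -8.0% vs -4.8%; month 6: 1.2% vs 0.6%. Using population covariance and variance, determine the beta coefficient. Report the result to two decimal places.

1.63

r̄p = 0.7333%,  r̄m = 0.3667%
Cov = Σ(rp − r̄p)(rm − r̄m) / 6 = 11.1144
Var(rm) = Σ(rm − r̄m)² / 6 = 6.8389
β = Cov / Var = 11.1144 / 6.8389 = 1.6252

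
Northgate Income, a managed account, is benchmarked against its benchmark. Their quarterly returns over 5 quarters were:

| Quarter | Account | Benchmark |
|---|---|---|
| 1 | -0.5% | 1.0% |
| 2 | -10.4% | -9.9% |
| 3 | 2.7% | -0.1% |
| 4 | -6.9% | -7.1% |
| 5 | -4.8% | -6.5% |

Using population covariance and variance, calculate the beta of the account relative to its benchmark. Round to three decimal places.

r̄p = -3.9800%,  r̄m = -4.5200%
Cov = Σ(rp − r̄p)(rm − r̄m) / 5 = 18.4864
Var(rm) = Σ(rm − r̄m)² / 5 = 17.9056
β = Cov / Var = 18.4864 / 17.9056 = 1.0324

1.032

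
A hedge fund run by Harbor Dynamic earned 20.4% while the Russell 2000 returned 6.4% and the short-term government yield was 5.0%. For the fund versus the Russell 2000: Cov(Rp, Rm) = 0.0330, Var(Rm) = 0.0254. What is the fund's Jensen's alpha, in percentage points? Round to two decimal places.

β = Cov / Var = 0.0330 / 0.0254 = 1.2992
E[R] = Rf + β(Rm − Rf) = 5.0% + 1.2992 × (6.4% − 5.0%) = 6.8189%
α = Rp − E[R] = 20.4% − 6.8189% = 13.5811

13.58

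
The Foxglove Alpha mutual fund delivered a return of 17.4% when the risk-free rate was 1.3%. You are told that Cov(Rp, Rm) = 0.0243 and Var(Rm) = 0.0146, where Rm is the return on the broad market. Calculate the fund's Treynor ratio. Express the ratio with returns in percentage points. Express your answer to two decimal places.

β = Cov / Var = 0.0243 / 0.0146 = 1.6644
Treynor = (Rp − Rf) / β = (17.4% − 1.3%) / 1.6644 = 16.10 / 1.6644 = 9.6732

9.67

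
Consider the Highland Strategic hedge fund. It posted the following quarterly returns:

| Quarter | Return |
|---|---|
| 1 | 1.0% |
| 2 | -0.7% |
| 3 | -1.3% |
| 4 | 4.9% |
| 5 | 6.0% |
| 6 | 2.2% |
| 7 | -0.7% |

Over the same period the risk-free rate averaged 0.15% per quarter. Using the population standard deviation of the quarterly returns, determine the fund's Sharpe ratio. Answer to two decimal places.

0.55

Mean return μ = 11.40 / 7 = 1.6286%
Σ(r − μ)² = 49.9543; population σ = √(49.9543/7) = 2.6714%
Sharpe = (μ − rf) / σ = (1.6286 − 0.15) / 2.6714 = 1.4786 / 2.6714 = 0.5535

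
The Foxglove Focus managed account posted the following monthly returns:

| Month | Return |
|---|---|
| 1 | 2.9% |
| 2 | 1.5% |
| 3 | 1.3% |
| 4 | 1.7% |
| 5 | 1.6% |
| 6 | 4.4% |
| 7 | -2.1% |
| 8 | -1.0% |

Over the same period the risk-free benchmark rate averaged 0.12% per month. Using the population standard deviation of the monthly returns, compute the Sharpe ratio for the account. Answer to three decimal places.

Mean return r̄ = 10.30 / 8 = 1.2875%
Population std dev = √[29.3088 / 8] = 1.9141%
Sharpe = (r̄ − rf) / σ = (1.2875 − 0.12) / 1.9141 = 1.1675 / 1.9141 = 0.6099

0.610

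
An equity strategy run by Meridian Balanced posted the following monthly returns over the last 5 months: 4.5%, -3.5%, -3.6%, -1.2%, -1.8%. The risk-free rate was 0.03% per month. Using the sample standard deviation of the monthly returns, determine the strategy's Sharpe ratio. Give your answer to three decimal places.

-0.347

r̄ = (4.5 − 3.5 − 3.6 − 1.2 − 1.8) / 5 = -1.1200%
Σ(r − r̄)² = (4.5 − (-1.1200))² + (-3.5 − (-1.1200))² + (-3.6 − (-1.1200))² + … = 43.8680
σ = √[43.8680 / 4] = 3.3116%
Sharpe = (r̄ − rf) / σ = (-1.1200 − 0.03) / 3.3116 = -1.1500 / 3.3116 = -0.3473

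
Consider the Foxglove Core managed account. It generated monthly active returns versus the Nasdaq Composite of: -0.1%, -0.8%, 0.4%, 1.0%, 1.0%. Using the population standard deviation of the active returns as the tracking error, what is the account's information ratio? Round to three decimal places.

0.437

μ = (-0.1 − 0.8 + 0.4 + 1 + 1) / 5 = 0.3000%
Population σ = √[Σ(r − μ)² / 5] = √[2.3600 / 5] = √0.4720 = 0.6870%
IR = μ / tracking error = 0.3000 / 0.6870 = 0.4367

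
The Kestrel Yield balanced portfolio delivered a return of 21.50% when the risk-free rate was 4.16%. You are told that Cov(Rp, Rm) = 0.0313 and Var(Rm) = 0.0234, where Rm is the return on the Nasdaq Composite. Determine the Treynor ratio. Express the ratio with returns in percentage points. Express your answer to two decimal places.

12.96

β = Cov / Var = 0.0313 / 0.0234 = 1.3376
Treynor = (Rp − Rf) / β = (21.50% − 4.16%) / 1.3376 = 17.34 / 1.3376 = 12.9635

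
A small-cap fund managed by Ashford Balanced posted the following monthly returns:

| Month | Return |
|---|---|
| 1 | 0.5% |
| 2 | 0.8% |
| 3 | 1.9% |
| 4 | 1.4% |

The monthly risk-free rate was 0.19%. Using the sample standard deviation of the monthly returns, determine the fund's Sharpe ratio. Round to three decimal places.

r̄ = (0.5 + 0.8 + 1.9 + 1.4) / 4 = 4.60 / 4 = 1.1500%
Sample std dev = √[1.1700 / 3] = 0.6245%
Sharpe = (r̄ − rf) / σ = (1.1500 − 0.19) / 0.6245 = 0.9600 / 0.6245 = 1.5372

1.537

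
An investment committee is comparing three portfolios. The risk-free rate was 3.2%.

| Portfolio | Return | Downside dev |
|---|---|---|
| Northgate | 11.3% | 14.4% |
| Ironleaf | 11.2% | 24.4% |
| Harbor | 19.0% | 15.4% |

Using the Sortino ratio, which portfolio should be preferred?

Northgate: Sortino ratio = (11.3% − 3.2%) / 14.4% = 0.563
Ironleaf: Sortino ratio = (11.2% − 3.2%) / 24.4% = 0.328
Harbor: Sortino ratio = (19.0% − 3.2%) / 15.4% = 1.026
Highest: Harbor (1.026).

Harbor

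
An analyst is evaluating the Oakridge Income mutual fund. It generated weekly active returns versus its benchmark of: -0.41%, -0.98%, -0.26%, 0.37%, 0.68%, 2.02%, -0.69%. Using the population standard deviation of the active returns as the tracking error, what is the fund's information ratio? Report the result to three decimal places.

Mean return r̄ = 0.730 / 7 = 0.1043%
Σ(r − r̄)² = 6.2758; population σ = √(6.2758/7) = 0.9469%
IR = r̄ / tracking error = 0.1043 / 0.9469 = 0.1101

0.110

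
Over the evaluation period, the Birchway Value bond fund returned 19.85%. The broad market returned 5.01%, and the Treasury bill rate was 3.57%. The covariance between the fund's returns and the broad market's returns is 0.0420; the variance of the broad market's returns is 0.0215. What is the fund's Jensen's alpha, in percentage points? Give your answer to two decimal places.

β = Cov / Var = 0.0420 / 0.0215 = 1.9535
E[R] = Rf + β(Rm − Rf) = 3.57% + 1.9535 × (5.01% − 3.57%) = 6.3830%
α = Rp − E[R] = 19.85% − 6.3830% = 13.4670

13.47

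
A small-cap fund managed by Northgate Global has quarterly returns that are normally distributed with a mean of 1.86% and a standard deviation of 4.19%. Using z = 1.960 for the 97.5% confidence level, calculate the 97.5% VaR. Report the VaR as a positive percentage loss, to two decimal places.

6.35

VaR (as % loss) = −(μ − z·σ) = −(1.86% − 1.960 × 4.19%) = −(-6.3524%) = 6.3524%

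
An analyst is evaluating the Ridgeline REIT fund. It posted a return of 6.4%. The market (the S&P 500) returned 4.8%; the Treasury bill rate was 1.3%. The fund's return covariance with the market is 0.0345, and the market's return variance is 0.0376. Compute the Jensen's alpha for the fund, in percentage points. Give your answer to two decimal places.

β = Cov / Var = 0.0345 / 0.0376 = 0.9176
E[R] = Rf + β(Rm − Rf) = 1.3% + 0.9176 × (4.8% − 1.3%) = 4.5116%
α = Rp − E[R] = 6.4% − 4.5116% = 1.8884

1.89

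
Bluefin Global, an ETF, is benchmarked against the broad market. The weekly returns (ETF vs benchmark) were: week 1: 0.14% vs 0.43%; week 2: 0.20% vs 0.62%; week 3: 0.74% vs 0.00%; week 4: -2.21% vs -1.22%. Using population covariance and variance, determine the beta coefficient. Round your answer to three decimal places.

r̄p = -0.2825%,  r̄m = -0.0425%
Cov = Σ(rp − r̄p)(rm − r̄m) / 4 = 0.7081
Var(rm) = Σ(rm − r̄m)² / 4 = 0.5126
β = Cov / Var = 0.7081 / 0.5126 = 1.3814

1.381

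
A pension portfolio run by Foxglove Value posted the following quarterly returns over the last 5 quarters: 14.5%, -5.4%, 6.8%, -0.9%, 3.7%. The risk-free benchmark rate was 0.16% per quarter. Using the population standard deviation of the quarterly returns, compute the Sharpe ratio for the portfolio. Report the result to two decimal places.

0.53

Mean return μ = 18.70 / 5 = 3.7400%
Σ(r − μ)² = (14.5 − 3.7400)² + (-5.4 − 3.7400)² + (6.8 − 3.7400)² + … = 230.2120
population σ = √(230.2120 / 5) = √46.0424 = 6.7855%
Sharpe = (μ − rf) / σ = (3.7400 − 0.16) / 6.7855 = 3.5800 / 6.7855 = 0.5276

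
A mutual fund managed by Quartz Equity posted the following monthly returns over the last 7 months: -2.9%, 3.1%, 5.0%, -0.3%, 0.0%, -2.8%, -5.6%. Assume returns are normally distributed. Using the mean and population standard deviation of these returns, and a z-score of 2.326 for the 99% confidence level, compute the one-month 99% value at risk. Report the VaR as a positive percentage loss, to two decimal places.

8.39

μ = (-2.9 + 3.1 + 5 − 0.3 + 0 − 2.8 − 5.6) / 7 = -3.50 / 7 = -0.5000%
Σ(r − μ)² = (-2.9 − (-0.5000))² + (3.1 − (-0.5000))² + … = 80.5600
σ = √[80.5600 / 7] = 3.3924%
VaR = −(μ − z·σ) = −(-0.5000 − 2.326 × 3.3924) = −(-8.3907) = 8.3907%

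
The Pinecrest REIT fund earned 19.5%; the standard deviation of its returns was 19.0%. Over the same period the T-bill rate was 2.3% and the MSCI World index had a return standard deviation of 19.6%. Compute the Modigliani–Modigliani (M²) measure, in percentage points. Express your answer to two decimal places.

20.04

Sharpe = (Rp − Rf) / σp = (19.5% − 2.3%) / 19.0% = 0.9053
M² = Rf + Sharpe × σm = 2.3% + 0.9053 × 19.6% = 20.0439%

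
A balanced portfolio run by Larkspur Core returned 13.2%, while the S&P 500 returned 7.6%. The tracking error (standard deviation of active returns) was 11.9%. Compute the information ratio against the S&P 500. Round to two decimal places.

IR = (Rp − Rb) / TE = (13.2% − 7.6%) / 11.9% = 5.60% / 11.9% = 0.4706

0.47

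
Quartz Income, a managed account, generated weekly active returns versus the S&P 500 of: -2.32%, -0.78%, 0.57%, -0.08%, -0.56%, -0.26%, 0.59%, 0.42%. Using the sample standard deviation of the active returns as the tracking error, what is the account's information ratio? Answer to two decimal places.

r̄ = (-2.32 − 0.78 + 0.57 − 0.08 − 0.56 − 0.26 + 0.59 + 0.42) / 8 = -0.3025%
Σ(r − r̄)² = (-2.32 − (-0.3025))² + (-0.78 − (-0.3025))² + (0.57 − (-0.3025))² + … = 6.4958
sample σ = √(6.4958 / 7) = √0.9280 = 0.9633%
IR = r̄ / tracking error = -0.3025 / 0.9633 = -0.3140

-0.31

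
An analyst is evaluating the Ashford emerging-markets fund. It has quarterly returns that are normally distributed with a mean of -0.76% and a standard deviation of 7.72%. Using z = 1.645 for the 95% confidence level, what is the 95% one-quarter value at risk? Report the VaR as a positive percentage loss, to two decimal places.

13.46

VaR (as % loss) = −(μ − z·σ) = −(-0.76% − 1.645 × 7.72%) = −(-13.4594%) = 13.4594%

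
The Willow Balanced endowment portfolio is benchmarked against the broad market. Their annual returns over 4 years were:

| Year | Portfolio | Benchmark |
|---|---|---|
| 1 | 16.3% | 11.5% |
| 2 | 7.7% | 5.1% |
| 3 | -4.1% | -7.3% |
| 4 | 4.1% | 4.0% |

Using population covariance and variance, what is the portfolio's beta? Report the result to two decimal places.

1.05

r̄p = 6.0000%,  r̄m = 3.3250%
Cov = Σ(rp − r̄p)(rm − r̄m) / 4 = 48.3125
Var(rm) = Σ(rm − r̄m)² / 4 = 45.8319
β = Cov / Var = 48.3125 / 45.8319 = 1.0541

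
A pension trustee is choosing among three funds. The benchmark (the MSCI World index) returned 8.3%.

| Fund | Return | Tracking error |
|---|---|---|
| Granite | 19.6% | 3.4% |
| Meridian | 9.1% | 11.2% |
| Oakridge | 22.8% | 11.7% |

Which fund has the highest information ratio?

Granite: IR = (19.6% − 8.3%) / 3.4% = 3.324
Meridian: IR = (9.1% − 8.3%) / 11.2% = 0.071
Oakridge: IR = (22.8% − 8.3%) / 11.7% = 1.239
Highest: Granite (3.324).

Granite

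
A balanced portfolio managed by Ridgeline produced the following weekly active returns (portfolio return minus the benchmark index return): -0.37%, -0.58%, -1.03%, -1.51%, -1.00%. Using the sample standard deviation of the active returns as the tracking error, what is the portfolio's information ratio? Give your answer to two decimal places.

-2.03

r̄ = (-0.37 − 0.58 − 1.03 − 1.51 − 1) / 5 = -0.8980%
Sample std dev = √[0.7823 / 4] = 0.4422%
IR = r̄ / tracking error = -0.8980 / 0.4422 = -2.0308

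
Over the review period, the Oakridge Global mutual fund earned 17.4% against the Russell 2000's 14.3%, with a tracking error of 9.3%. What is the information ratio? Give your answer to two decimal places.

IR = (Rp − Rb) / TE = (17.4% − 14.3%) / 9.3% = 3.10% / 9.3% = 0.3333

0.33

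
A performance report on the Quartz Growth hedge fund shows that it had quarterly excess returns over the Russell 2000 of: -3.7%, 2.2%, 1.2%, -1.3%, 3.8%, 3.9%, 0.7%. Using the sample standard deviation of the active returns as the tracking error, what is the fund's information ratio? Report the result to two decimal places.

0.35

Mean return r̄ = 6.80 / 7 = 0.9714%
Σ(r − r̄)² = 45.1943; sample σ = √(45.1943/6) = 2.7445%
IR = r̄ / tracking error = 0.9714 / 2.7445 = 0.3539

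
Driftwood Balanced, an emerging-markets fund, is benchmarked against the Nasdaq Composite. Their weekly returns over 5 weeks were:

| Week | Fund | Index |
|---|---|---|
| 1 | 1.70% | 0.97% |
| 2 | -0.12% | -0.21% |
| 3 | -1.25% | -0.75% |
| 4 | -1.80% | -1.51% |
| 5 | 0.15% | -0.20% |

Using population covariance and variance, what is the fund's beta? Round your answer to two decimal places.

r̄p = -0.2640%,  r̄m = -0.3400%
Cov = Σ(rp − r̄p)(rm − r̄m) / 5 = 0.9702
Var(rm) = Σ(rm − r̄m)² / 5 = 0.6579
β = Cov / Var = 0.9702 / 0.6579 = 1.4747

1.47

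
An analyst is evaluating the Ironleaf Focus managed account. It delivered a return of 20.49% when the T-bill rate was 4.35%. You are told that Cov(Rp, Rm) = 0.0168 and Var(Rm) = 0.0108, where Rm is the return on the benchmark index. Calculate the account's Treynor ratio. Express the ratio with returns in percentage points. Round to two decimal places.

10.38

β = Cov / Var = 0.0168 / 0.0108 = 1.5556
Treynor = (Rp − Rf) / β = (20.49% − 4.35%) / 1.5556 = 16.14 / 1.5556 = 10.3754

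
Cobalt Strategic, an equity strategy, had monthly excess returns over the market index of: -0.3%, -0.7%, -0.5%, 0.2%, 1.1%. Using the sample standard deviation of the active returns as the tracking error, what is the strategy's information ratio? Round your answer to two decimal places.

-0.06

r̄ = (-0.3 − 0.7 − 0.5 + 0.2 + 1.1) / 5 = -0.0400%
Σ(r − r̄)² = (-0.3 − (-0.0400))² + (-0.7 − (-0.0400))² + … = 2.0720
sample σ = √(2.0720 / 4) = √0.5180 = 0.7197%
IR = r̄ / tracking error = -0.0400 / 0.7197 = -0.0556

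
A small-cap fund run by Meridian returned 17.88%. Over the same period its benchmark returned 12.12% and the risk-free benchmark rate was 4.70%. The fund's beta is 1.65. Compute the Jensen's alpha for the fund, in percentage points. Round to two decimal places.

0.94

CAPM expected return = Rf + β(Rm − Rf) = 4.70% + 1.65 × (12.12% − 4.70%) = 4.7 + 1.65 × 7.42 = 16.9430%
Jensen's α = Rp − E[R] = 17.88% − 16.9430% = 0.9370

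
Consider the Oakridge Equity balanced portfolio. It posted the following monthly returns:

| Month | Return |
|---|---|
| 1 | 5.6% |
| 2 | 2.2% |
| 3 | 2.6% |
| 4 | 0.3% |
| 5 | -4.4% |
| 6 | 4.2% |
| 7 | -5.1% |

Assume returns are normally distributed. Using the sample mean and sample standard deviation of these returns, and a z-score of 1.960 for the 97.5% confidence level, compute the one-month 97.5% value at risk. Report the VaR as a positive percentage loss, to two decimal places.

r̄ = (5.6 + 2.2 + 2.6 + 0.3 − 4.4 + 4.2 − 5.1) / 7 = 5.40 / 7 = 0.7714%
Sample σ = √[Σ(r − r̄)² / 6] = √[101.8943 / 6] = √16.9824 = 4.1210%
VaR = −(r̄ − z·σ) = −(0.7714 − 1.960 × 4.1210) = −(-7.3058) = 7.3058%

7.31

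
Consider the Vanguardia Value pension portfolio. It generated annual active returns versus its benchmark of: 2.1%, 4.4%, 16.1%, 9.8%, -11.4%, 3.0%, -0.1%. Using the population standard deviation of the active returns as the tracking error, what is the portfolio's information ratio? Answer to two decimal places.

0.43

μ = (2.1 + 4.4 + 16.1 + 9.8 − 11.4 + 3 − 0.1) / 7 = 3.4143%
Population std dev = √[436.3886 / 7] = 7.8956%
IR = μ / tracking error = 3.4143 / 7.8956 = 0.4324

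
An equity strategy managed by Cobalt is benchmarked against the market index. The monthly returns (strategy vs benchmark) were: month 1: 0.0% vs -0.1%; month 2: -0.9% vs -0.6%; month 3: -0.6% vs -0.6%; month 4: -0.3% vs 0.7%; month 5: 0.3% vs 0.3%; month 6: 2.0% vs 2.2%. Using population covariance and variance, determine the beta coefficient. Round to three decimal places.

r̄p = 0.0833%,  r̄m = 0.3167%
Cov = Σ(rp − r̄p)(rm − r̄m) / 6 = 0.8369
Var(rm) = Σ(rm − r̄m)² / 6 = 0.9247
β = Cov / Var = 0.8369 / 0.9247 = 0.9051

0.905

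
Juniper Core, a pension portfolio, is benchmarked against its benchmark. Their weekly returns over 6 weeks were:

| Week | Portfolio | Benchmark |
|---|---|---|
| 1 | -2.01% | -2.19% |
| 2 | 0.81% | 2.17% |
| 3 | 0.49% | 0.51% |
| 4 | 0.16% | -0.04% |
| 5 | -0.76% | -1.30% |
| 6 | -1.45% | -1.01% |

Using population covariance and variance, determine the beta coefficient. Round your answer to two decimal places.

0.67

r̄p = -0.4600%,  r̄m = -0.3100%
Cov = Σ(rp − r̄p)(rm − r̄m) / 6 = 1.3333
Var(rm) = Σ(rm − r̄m)² / 6 = 1.9834
β = Cov / Var = 1.3333 / 1.9834 = 0.6722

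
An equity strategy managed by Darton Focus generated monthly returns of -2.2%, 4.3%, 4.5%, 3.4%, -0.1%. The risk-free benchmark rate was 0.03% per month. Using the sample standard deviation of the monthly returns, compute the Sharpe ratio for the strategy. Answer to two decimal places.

0.65

r̄ = (-2.2 + 4.3 + 4.5 + 3.4 − 0.1) / 5 = 9.90 / 5 = 1.9800%
Sample std dev = √[35.5480 / 4] = 2.9811%
Sharpe = (r̄ − rf) / σ = (1.9800 − 0.03) / 2.9811 = 1.9500 / 2.9811 = 0.6541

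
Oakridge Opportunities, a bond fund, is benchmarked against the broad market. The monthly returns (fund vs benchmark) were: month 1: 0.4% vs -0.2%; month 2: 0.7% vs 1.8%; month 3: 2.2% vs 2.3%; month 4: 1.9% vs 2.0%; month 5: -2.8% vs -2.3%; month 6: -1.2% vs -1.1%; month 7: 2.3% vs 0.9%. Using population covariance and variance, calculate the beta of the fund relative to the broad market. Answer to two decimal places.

r̄p = 0.5000%,  r̄m = 0.4857%
Cov = Σ(rp − r̄p)(rm − r̄m) / 7 = 2.5957
Var(rm) = Σ(rm − r̄m)² / 7 = 2.6041
β = Cov / Var = 2.5957 / 2.6041 = 0.9968

1.00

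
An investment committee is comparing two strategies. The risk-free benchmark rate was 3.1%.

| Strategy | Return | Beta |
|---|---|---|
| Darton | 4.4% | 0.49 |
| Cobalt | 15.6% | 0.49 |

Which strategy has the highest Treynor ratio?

Cobalt

Darton: Treynor = (4.4% − 3.1%) / 0.49 = 2.653
Cobalt: Treynor = (15.6% − 3.1%) / 0.49 = 25.510
Highest: Cobalt (25.510).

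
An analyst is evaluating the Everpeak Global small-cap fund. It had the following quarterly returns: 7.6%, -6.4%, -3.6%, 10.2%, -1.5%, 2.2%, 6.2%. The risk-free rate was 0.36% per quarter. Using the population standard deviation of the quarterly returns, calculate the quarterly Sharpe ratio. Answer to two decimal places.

0.30

μ = (7.6 − 6.4 − 3.6 + 10.2 − 1.5 + 2.2 + 6.2) / 7 = 2.1000%
Population std dev = √[230.3800 / 7] = 5.7368%
Sharpe = (μ − rf) / σ = (2.1000 − 0.36) / 5.7368 = 1.7400 / 5.7368 = 0.3033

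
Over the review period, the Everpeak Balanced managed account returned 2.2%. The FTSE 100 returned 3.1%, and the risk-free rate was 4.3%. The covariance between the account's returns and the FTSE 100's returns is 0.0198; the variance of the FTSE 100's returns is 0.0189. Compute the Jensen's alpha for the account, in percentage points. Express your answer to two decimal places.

-0.84

β = Cov / Var = 0.0198 / 0.0189 = 1.0476
E[R] = Rf + β(Rm − Rf) = 4.3% + 1.0476 × (3.1% − 4.3%) = 3.0429%
α = Rp − E[R] = 2.2% − 3.0429% = -0.8429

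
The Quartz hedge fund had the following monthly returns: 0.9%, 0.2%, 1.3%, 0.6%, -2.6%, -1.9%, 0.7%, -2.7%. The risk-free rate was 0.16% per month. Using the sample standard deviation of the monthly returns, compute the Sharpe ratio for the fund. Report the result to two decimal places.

Mean return r̄ = -3.50 / 8 = -0.4375%
Sample σ = √[Σ(r − r̄)² / 7] = √[19.5188 / 7] = √2.7884 = 1.6699%
Sharpe = (r̄ − rf) / σ = (-0.4375 − 0.16) / 1.6699 = -0.5975 / 1.6699 = -0.3578

-0.36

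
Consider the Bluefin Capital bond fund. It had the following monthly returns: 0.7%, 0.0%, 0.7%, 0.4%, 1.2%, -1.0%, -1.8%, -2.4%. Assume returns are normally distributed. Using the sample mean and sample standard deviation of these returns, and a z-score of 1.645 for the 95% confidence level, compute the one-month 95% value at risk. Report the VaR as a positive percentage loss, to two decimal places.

2.43

r̄ = (0.7 + 0 + 0.7 + 0.4 + 1.2 − 1 − 1.8 − 2.4) / 8 = -2.20 / 8 = -0.2750%
Σ(r − r̄)² = 11.9750; sample σ = √(11.9750/7) = 1.3079%
VaR = −(r̄ − z·σ) = −(-0.2750 − 1.645 × 1.3079) = −(-2.4265) = 2.4265%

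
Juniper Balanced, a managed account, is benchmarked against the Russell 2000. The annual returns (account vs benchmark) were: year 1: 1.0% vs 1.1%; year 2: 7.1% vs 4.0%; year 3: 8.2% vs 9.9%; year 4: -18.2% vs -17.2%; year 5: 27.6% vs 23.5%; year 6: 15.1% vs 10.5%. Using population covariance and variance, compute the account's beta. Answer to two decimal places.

1.12

r̄p = 6.8000%,  r̄m = 5.3000%
Cov = Σ(rp − r̄p)(rm − r̄m) / 6 = 169.1050
Var(rm) = Σ(rm − r̄m)² / 6 = 150.8367
β = Cov / Var = 169.1050 / 150.8367 = 1.1211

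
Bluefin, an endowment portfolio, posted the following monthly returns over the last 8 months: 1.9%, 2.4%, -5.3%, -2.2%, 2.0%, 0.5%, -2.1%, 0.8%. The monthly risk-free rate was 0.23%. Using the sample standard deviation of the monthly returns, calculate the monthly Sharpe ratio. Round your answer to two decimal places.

-0.18

r̄ = (1.9 + 2.4 − 5.3 − 2.2 + 2 + 0.5 − 2.1 + 0.8) / 8 = -0.2500%
Σ(r − r̄)² = 51.1000; sample σ = √(51.1000/7) = 2.7019%
Sharpe = (r̄ − rf) / σ = (-0.2500 − 0.23) / 2.7019 = -0.4800 / 2.7019 = -0.1777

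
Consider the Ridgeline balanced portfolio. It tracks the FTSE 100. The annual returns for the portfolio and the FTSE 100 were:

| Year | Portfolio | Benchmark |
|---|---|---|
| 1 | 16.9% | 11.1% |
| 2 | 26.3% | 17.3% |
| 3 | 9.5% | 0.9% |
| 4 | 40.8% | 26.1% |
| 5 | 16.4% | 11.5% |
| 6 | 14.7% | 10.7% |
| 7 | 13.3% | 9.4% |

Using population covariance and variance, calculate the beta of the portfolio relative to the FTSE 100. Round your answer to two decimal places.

r̄p = 19.7000%,  r̄m = 12.4286%
Cov = Σ(rp − r̄p)(rm − r̄m) / 7 = 67.5743
Var(rm) = Σ(rm − r̄m)² / 7 = 51.1906
β = Cov / Var = 67.5743 / 51.1906 = 1.3201

1.32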